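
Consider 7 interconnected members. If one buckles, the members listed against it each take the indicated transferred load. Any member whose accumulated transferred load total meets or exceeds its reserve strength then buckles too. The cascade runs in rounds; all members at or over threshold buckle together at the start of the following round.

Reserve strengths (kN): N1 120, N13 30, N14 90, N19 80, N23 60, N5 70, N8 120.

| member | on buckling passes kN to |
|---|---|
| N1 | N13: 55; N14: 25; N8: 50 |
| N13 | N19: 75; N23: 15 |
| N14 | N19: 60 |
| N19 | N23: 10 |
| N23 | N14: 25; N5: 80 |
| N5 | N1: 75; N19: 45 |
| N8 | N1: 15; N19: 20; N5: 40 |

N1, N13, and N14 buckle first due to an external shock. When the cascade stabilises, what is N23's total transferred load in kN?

Round 1 — N1, N13, N14 buckle (initial).
  N19: +75+60 → 135 ≥ 80
  N23: +15 → 15 < 60
  N8: +50 → 50 < 120
Round 2 — N19 buckles.
  N23: +10 → 25 < 60
No further bucklings.

25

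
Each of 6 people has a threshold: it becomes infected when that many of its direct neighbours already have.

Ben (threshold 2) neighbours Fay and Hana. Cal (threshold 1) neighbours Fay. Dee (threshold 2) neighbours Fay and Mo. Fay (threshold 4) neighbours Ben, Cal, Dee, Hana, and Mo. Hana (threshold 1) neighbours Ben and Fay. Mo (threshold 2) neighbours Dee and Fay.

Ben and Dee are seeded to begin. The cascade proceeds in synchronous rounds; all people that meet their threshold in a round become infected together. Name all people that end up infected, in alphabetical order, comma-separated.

Ben, Dee, Hana

Round 1 — Ben, Dee become infected (initial).
Round 2 — checking thresholds:
  Fay: 2 of 5 neighbours < 4, not yet.
  Hana: 1 of 2 neighbours ≥ 1, becomes infected.
  Mo: 1 of 2 neighbours < 2, not yet.
Round 3 — no new infections; cascade stops.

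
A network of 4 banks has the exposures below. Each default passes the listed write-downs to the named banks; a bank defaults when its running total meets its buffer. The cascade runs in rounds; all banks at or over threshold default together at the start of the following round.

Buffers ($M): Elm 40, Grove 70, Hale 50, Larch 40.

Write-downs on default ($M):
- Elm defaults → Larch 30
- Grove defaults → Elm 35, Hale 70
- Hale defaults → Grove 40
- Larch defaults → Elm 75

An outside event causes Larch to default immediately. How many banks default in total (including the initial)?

Round 1 — Larch defaults (initial).
  Elm: +75 → 75 ≥ 40
Round 2 — Elm defaults.
No further defaults.

2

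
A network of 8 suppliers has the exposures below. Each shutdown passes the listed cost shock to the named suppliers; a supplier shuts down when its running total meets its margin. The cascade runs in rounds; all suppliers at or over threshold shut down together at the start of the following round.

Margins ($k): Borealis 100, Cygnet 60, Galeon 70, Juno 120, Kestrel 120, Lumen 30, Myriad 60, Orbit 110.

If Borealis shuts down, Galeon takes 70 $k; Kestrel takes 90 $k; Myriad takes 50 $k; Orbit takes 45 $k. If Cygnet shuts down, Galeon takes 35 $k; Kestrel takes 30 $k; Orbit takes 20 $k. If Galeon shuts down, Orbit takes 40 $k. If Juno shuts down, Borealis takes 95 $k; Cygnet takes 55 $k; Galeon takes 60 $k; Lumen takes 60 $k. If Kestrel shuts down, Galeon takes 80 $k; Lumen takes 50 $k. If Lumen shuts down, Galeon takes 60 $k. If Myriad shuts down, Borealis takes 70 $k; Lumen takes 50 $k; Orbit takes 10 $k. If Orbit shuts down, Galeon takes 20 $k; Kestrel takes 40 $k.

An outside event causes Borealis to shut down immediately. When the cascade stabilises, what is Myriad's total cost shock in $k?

50

Round 1 — Borealis shuts down (initial).
  Galeon: +70 → 70 ≥ 70
  Kestrel: +90 → 90 < 120
  Myriad: +50 → 50 < 60
  Orbit: +45 → 45 < 110
Round 2 — Galeon shuts down.
  Orbit: +40 → 85 < 110
No further shutdowns.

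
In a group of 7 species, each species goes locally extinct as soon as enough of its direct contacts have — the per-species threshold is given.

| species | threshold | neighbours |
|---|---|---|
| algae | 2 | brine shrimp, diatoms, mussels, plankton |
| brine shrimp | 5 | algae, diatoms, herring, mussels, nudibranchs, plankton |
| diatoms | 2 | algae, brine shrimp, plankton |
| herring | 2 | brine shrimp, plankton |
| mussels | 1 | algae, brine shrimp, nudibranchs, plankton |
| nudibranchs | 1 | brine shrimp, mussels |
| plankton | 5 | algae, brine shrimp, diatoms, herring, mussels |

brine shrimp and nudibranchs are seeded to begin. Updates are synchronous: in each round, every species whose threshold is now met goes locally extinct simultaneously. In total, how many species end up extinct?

5

Round 1 — brine shrimp, nudibranchs go locally extinct (initial).
Round 2 — checking thresholds:
  algae: 1 of 4 neighbours < 2, below threshold.
  diatoms: 1 of 3 neighbours < 2, below threshold.
  herring: 1 of 2 neighbours < 2, below threshold.
  mussels: 2 of 4 neighbours ≥ 1, goes locally extinct.
  plankton: 1 of 5 neighbours < 5, below threshold.
Round 3 — checking thresholds:
  algae: 2 of 4 neighbours ≥ 2, goes locally extinct.
  diatoms: 1 of 3 neighbours < 2, below threshold.
  herring: 1 of 2 neighbours < 2, below threshold.
  plankton: 2 of 5 neighbours < 5, below threshold.
Round 4 — checking thresholds:
  diatoms: 2 of 3 neighbours ≥ 2, goes locally extinct.
  herring: 1 of 2 neighbours < 2, below threshold.
  plankton: 3 of 5 neighbours < 5, below threshold.
Round 5 — no new extinctions; cascade stops.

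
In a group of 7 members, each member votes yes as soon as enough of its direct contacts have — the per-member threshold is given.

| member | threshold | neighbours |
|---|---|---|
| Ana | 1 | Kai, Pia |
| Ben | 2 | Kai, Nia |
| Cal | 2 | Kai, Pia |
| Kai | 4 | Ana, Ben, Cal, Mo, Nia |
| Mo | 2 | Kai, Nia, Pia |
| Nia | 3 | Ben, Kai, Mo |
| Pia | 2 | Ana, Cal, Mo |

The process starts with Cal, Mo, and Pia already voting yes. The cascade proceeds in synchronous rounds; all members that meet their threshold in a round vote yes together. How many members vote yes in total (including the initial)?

4

Round 1 — Cal, Mo, Pia vote yes (initial).
Round 2 — checking thresholds:
  Ana: 1 of 2 neighbours ≥ 1, votes yes.
  Kai: 2 of 5 neighbours < 4, not yet.
  Nia: 1 of 3 neighbours < 3, not yet.
Round 3 — no new yes votes; cascade stops.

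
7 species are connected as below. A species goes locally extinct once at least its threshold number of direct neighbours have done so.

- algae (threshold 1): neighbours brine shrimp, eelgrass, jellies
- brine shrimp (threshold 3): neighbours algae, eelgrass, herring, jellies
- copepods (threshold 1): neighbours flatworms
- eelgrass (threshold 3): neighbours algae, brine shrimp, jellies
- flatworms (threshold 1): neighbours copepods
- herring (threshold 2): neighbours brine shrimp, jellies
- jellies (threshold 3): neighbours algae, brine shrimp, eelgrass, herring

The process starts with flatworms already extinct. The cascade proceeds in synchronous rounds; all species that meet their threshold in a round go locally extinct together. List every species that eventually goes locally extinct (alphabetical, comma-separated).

Round 1 — flatworms goes locally extinct (initial).
Round 2 — checking thresholds:
  copepods: 1 of 1 neighbours ≥ 1, goes locally extinct.
Round 3 — no new extinctions; cascade stops.

copepods, flatworms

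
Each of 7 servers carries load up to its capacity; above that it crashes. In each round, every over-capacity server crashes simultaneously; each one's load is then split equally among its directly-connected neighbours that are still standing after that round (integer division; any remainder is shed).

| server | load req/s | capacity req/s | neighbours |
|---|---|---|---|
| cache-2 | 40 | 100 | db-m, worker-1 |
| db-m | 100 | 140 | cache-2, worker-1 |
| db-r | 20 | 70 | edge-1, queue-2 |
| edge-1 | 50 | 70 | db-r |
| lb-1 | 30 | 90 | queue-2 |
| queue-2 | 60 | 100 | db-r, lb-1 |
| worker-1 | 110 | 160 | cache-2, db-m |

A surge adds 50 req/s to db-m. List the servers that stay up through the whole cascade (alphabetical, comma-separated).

Round 1 — db-m at 150 > 140. db-m crashes.
  db-m sheds 150 req/s to cache-2, worker-1: 75 each.
    cache-2: 40+75 = 115 > 100
    worker-1: 110+75 = 185 > 160
Round 2 — cache-2, worker-1 crash.
  cache-2 sheds 115 req/s: no online neighbours, lost.
  worker-1 sheds 185 req/s: no online neighbours, lost.
No further crashes.

db-r, edge-1, lb-1, queue-2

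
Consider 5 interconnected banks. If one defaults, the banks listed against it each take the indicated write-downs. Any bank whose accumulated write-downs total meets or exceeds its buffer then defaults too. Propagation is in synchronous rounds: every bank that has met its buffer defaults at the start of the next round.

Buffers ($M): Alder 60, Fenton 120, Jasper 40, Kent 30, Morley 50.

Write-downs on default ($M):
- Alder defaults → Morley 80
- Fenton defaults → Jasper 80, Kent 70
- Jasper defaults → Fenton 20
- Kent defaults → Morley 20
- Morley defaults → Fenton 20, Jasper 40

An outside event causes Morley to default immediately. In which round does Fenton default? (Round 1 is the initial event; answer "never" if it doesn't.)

never

Round 1 — Morley defaults (initial).
  Fenton: +20 → 20 < 120
  Jasper: +40 → 40 ≥ 40
Round 2 — Jasper defaults.
  Fenton: +20 → 40 < 120
No further defaults.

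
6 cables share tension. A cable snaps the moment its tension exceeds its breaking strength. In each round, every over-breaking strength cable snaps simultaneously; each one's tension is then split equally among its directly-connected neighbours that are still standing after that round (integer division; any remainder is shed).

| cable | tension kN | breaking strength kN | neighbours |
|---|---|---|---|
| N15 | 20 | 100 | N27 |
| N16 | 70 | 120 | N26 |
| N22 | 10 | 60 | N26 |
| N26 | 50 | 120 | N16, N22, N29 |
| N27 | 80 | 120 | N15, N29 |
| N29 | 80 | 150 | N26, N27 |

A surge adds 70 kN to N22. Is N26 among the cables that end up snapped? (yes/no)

yes

Round 1 — N22 at 80 > 60. N22 snaps.
  N22 sheds 80 kN to N26: 80 each.
    N26: 50+80 = 130 > 120
Round 2 — N26 snaps.
  N26 sheds 130 kN to N16, N29: 65 each.
    N16: 70+65 = 135 > 120
    N29: 80+65 = 145 ≤ 150
Round 3 — N16 snaps.
  N16 sheds 135 kN: no online neighbours, lost.
No further breaks.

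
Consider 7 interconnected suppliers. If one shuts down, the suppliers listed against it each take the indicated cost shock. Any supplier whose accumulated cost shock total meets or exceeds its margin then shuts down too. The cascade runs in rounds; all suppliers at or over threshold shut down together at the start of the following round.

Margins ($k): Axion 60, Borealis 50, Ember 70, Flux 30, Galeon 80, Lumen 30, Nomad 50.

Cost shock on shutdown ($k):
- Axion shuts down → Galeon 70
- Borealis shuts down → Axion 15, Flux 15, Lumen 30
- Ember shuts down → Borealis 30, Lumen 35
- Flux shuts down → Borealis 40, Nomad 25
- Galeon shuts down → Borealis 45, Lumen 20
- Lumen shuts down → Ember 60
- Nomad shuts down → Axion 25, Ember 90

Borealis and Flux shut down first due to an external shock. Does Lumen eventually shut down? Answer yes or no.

yes

Round 1 — Borealis, Flux shut down (initial).
  Axion: +15 → 15 < 60
  Lumen: +30 → 30 ≥ 30
  Nomad: +25 → 25 < 50
Round 2 — Lumen shuts down.
  Ember: +60 → 60 < 70
No further shutdowns.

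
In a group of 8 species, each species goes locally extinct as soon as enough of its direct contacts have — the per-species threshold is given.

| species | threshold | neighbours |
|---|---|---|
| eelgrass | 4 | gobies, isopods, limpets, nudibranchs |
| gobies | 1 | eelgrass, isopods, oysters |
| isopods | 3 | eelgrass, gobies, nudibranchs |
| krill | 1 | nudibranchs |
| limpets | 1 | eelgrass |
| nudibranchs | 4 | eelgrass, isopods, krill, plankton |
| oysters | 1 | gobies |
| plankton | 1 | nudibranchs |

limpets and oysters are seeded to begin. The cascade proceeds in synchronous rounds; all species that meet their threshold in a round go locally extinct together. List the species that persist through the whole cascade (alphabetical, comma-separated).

Round 1 — limpets, oysters go locally extinct (initial).
Round 2 — checking thresholds:
  eelgrass: 1 of 4 neighbours < 4, below threshold.
  gobies: 1 of 3 neighbours ≥ 1, goes locally extinct.
Round 3 — no new extinctions; cascade stops.

eelgrass, isopods, krill, nudibranchs, plankton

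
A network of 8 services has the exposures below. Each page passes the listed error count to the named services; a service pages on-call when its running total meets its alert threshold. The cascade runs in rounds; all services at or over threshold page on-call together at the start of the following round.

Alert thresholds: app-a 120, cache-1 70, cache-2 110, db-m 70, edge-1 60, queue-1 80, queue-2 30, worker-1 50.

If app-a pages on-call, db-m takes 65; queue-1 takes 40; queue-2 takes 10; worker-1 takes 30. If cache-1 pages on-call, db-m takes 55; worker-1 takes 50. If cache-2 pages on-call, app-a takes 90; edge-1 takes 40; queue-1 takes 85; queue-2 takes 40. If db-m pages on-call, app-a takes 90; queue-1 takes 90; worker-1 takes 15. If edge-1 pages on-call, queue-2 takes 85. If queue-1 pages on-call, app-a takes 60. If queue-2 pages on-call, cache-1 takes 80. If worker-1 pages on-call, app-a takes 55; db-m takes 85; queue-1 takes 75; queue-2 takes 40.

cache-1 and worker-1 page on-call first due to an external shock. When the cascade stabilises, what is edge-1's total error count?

0

Round 1 — cache-1, worker-1 page on-call (initial).
  app-a: +55 → 55 < 120
  db-m: +55+85 → 140 ≥ 70
  queue-1: +75 → 75 < 80
  queue-2: +40 → 40 ≥ 30
Round 2 — db-m, queue-2 page on-call.
  app-a: +90 → 145 ≥ 120
  queue-1: +90 → 165 ≥ 80
Round 3 — app-a, queue-1 page on-call.
No further pages.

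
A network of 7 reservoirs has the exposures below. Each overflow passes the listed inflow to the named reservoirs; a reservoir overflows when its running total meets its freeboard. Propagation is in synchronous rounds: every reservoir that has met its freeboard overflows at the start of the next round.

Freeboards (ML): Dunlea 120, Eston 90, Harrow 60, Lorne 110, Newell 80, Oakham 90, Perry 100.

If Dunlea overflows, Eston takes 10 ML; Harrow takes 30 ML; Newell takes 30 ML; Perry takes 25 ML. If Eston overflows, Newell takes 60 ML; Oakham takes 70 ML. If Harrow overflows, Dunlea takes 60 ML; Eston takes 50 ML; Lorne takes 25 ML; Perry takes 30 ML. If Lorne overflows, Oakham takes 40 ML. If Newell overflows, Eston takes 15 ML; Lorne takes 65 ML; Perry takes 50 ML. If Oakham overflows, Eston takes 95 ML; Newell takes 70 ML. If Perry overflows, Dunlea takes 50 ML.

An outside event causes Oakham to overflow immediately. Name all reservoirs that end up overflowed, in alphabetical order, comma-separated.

Eston, Newell, Oakham

Round 1 — Oakham overflows (initial).
  Eston: +95 → 95 ≥ 90
  Newell: +70 → 70 < 80
Round 2 — Eston overflows.
  Newell: +60 → 130 ≥ 80
Round 3 — Newell overflows.
  Lorne: +65 → 65 < 110
  Perry: +50 → 50 < 100
No further overflows.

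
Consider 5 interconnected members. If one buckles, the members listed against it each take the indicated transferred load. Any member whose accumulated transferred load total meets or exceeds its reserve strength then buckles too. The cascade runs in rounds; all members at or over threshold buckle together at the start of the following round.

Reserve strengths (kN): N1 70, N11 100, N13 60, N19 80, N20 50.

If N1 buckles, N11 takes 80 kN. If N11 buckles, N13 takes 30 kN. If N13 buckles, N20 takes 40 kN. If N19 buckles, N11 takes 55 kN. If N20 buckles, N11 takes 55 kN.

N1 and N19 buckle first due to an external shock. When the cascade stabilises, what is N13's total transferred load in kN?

30

Round 1 — N1, N19 buckle (initial).
  N11: +80+55 → 135 ≥ 100
Round 2 — N11 buckles.
  N13: +30 → 30 < 60
No further bucklings.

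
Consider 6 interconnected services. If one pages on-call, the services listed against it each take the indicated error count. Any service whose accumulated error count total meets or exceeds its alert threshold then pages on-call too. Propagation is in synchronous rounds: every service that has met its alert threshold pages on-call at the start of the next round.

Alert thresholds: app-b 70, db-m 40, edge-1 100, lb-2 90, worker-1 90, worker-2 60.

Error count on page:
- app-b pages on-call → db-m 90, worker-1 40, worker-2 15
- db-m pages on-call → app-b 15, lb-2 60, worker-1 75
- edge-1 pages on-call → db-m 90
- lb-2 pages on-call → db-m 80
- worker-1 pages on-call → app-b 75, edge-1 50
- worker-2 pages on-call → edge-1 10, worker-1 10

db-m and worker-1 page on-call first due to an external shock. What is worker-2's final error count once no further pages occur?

15

Round 1 — db-m, worker-1 page on-call (initial).
  app-b: +15+75 → 90 ≥ 70
  edge-1: +50 → 50 < 100
  lb-2: +60 → 60 < 90
Round 2 — app-b pages on-call.
  worker-2: +15 → 15 < 60
No further pages.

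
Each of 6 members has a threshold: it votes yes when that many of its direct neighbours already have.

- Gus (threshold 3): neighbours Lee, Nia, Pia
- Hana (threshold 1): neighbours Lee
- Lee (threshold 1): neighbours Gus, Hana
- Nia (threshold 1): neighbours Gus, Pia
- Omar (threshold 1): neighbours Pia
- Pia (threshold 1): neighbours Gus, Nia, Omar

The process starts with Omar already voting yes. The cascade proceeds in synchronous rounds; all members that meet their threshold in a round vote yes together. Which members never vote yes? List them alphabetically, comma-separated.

Round 1 — Omar votes yes (initial).
Round 2 — checking thresholds:
  Pia: 1 of 3 neighbours ≥ 1, votes yes.
Round 3 — checking thresholds:
  Gus: 1 of 3 neighbours < 3, holds.
  Nia: 1 of 2 neighbours ≥ 1, votes yes.
Round 4 — no new yes votes; cascade stops.

Gus, Hana, Lee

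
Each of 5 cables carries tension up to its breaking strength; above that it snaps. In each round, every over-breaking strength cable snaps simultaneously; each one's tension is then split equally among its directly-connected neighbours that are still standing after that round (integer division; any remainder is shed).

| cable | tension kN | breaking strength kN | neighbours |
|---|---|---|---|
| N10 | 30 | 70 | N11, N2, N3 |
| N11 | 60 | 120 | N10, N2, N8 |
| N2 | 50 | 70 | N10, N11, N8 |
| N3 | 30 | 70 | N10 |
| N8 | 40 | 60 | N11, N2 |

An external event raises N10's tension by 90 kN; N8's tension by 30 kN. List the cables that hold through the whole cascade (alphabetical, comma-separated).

Round 1 — N10 at 120 > 70; N8 at 70 > 60. N10, N8 snap.
  N10 sheds 120 kN to N11, N2, N3: 40 each.
    N11: 60+40 = 100 ≤ 120
    N2: 50+40 = 90 > 70
    N3: 30+40 = 70 ≤ 70
  N8 sheds 70 kN to N11, N2: 35 each.
    N11: 100+35 = 135 > 120
    N2: 90+35 = 125 > 70
Round 2 — N11, N2 snap.
  N11 sheds 135 kN: no online neighbours, lost.
  N2 sheds 125 kN: no online neighbours, lost.
No further breaks.

N3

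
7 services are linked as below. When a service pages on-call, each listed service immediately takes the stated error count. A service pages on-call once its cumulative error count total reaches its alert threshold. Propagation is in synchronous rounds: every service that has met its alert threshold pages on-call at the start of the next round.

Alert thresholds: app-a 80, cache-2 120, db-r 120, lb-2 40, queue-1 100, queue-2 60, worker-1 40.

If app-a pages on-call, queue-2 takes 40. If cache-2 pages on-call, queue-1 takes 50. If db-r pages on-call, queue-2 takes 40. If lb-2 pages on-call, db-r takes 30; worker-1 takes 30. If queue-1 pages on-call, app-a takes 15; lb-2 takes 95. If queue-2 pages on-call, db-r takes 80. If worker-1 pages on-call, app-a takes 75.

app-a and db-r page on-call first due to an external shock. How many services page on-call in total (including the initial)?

Round 1 — app-a, db-r page on-call (initial).
  queue-2: +40+40 → 80 ≥ 60
Round 2 — queue-2 pages on-call.
No further pages.

3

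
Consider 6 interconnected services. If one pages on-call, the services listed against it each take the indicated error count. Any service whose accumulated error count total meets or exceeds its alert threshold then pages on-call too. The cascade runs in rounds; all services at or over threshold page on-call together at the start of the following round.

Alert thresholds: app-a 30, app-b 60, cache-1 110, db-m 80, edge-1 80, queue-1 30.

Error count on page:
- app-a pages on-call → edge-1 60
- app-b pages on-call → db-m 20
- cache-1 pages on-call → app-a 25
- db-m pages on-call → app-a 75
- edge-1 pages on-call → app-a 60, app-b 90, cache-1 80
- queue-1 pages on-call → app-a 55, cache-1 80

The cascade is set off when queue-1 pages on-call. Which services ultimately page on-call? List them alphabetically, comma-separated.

app-a, queue-1

Round 1 — queue-1 pages on-call (initial).
  app-a: +55 → 55 ≥ 30
  cache-1: +80 → 80 < 110
Round 2 — app-a pages on-call.
  edge-1: +60 → 60 < 80
No further pages.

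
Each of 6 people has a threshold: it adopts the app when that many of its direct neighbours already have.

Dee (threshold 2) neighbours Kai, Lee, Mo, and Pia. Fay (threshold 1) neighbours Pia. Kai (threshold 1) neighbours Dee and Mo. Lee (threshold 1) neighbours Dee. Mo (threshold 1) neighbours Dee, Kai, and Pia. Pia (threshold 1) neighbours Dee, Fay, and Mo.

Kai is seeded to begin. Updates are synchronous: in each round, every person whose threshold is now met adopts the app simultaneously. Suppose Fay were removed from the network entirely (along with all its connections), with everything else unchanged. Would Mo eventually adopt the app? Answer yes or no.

yes

With Fay removed:
Round 1 — Kai adopts the app (initial).
Round 2 — checking thresholds:
  Dee: 1 of 4 neighbours < 2, holds.
  Mo: 1 of 3 neighbours ≥ 1, adopts the app.
Round 3 — checking thresholds:
  Dee: 2 of 4 neighbours ≥ 2, adopts the app.
  Pia: 1 of 2 neighbours ≥ 1, adopts the app.
Round 4 — checking thresholds:
  Lee: 1 of 1 neighbours ≥ 1, adopts the app.
Round 5 — no new adoptions; cascade stops.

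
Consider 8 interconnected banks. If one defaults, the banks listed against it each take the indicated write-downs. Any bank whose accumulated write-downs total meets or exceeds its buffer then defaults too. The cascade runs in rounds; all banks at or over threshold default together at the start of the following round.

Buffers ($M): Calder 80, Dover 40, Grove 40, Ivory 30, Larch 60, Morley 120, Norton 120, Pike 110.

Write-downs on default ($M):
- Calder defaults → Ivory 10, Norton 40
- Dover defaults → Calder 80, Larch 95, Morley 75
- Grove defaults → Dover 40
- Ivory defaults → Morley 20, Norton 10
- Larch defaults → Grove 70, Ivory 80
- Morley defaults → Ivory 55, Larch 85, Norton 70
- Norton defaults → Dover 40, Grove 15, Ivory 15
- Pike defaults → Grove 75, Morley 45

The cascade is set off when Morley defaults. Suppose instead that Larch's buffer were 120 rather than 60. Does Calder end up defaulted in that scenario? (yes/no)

With Larch's buffer at 120:
Round 1 — Morley defaults (initial).
  Ivory: +55 → 55 ≥ 30
  Larch: +85 → 85 < 120
  Norton: +70 → 70 < 120
Round 2 — Ivory defaults.
  Norton: +10 → 80 < 120
No further defaults.

no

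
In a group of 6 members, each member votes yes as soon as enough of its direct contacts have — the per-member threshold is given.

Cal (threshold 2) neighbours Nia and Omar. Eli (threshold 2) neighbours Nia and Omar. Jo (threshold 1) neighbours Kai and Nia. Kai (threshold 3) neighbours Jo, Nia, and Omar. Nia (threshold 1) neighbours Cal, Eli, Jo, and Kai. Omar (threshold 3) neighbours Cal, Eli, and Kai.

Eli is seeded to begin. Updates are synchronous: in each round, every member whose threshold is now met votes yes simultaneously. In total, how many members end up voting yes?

3

Round 1 — Eli votes yes (initial).
Round 2 — checking thresholds:
  Nia: 1 of 4 neighbours ≥ 1, votes yes.
  Omar: 1 of 3 neighbours < 3, below threshold.
Round 3 — checking thresholds:
  Cal: 1 of 2 neighbours < 2, below threshold.
  Jo: 1 of 2 neighbours ≥ 1, votes yes.
  Kai: 1 of 3 neighbours < 3, below threshold.
  Omar: 1 of 3 neighbours < 3, below threshold.
Round 4 — no new yes votes; cascade stops.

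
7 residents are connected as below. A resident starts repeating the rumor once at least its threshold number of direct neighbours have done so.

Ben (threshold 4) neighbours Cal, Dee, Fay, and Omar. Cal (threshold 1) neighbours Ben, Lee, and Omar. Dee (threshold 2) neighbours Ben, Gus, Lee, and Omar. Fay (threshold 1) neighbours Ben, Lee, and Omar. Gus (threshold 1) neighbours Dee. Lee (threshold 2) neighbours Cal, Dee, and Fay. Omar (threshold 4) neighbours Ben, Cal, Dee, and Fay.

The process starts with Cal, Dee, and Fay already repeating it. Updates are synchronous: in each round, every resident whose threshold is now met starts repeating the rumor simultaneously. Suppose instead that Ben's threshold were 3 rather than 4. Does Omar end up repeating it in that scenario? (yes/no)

yes

With Ben's threshold at 3:
Round 1 — Cal, Dee, Fay start repeating the rumor (initial).
Round 2 — checking thresholds:
  Ben: 3 of 4 neighbours ≥ 3, starts repeating the rumor.
  Gus: 1 of 1 neighbours ≥ 1, starts repeating the rumor.
  Lee: 3 of 3 neighbours ≥ 2, starts repeating the rumor.
  Omar: 3 of 4 neighbours < 4, not yet.
Round 3 — checking thresholds:
  Omar: 4 of 4 neighbours ≥ 4, starts repeating the rumor.
Round 4 — no new spreads; cascade stops.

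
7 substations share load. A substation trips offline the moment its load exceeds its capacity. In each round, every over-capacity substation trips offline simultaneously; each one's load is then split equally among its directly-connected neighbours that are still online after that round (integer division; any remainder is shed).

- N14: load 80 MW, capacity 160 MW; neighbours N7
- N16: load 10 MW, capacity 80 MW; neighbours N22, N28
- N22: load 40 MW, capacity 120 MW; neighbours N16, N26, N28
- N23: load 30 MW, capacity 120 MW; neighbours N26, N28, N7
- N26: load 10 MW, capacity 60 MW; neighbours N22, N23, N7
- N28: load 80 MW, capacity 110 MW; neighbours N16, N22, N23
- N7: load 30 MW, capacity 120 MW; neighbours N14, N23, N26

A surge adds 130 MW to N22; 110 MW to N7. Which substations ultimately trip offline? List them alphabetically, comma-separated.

N16, N22, N23, N26, N28, N7

Round 1 — N22 at 170 > 120; N7 at 140 > 120. N22, N7 trip offline.
  N22 sheds 170 MW to N16, N26, N28: 56 each (2 lost).
    N16: 10+56 = 66 ≤ 80
    N26: 10+56 = 66 > 60
    N28: 80+56 = 136 > 110
  N7 sheds 140 MW to N14, N23, N26: 46 each (2 lost).
    N14: 80+46 = 126 ≤ 160
    N23: 30+46 = 76 ≤ 120
    N26: 66+46 = 112 > 60
Round 2 — N26, N28 trip offline.
  N26 sheds 112 MW to N23: 112 each.
    N23: 76+112 = 188 > 120
  N28 sheds 136 MW to N16, N23: 68 each.
    N16: 66+68 = 134 > 80
    N23: 188+68 = 256 > 120
Round 3 — N16, N23 trip offline.
  N16 sheds 134 MW: no online neighbours, lost.
  N23 sheds 256 MW: no online neighbours, lost.
No further trips.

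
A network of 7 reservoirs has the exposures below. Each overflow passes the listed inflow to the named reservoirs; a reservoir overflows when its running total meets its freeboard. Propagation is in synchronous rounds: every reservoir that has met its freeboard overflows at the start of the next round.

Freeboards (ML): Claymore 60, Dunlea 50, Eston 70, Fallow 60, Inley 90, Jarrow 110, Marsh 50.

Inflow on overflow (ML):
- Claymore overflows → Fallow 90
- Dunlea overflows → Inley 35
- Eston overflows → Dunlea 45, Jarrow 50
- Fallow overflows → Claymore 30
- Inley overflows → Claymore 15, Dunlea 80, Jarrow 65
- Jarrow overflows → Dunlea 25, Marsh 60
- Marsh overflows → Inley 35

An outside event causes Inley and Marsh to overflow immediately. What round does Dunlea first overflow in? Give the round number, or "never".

Round 1 — Inley, Marsh overflow (initial).
  Claymore: +15 → 15 < 60
  Dunlea: +80 → 80 ≥ 50
  Jarrow: +65 → 65 < 110
Round 2 — Dunlea overflows.
No further overflows.

2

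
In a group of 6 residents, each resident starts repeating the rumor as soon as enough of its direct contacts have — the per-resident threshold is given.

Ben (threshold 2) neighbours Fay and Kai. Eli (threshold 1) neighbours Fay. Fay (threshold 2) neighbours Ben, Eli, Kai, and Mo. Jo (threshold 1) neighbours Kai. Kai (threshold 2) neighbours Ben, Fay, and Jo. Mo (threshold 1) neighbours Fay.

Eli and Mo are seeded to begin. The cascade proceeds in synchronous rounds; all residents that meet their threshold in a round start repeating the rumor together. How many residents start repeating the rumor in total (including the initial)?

Round 1 — Eli, Mo start repeating the rumor (initial).
Round 2 — checking thresholds:
  Fay: 2 of 4 neighbours ≥ 2, starts repeating the rumor.
Round 3 — no new spreads; cascade stops.

3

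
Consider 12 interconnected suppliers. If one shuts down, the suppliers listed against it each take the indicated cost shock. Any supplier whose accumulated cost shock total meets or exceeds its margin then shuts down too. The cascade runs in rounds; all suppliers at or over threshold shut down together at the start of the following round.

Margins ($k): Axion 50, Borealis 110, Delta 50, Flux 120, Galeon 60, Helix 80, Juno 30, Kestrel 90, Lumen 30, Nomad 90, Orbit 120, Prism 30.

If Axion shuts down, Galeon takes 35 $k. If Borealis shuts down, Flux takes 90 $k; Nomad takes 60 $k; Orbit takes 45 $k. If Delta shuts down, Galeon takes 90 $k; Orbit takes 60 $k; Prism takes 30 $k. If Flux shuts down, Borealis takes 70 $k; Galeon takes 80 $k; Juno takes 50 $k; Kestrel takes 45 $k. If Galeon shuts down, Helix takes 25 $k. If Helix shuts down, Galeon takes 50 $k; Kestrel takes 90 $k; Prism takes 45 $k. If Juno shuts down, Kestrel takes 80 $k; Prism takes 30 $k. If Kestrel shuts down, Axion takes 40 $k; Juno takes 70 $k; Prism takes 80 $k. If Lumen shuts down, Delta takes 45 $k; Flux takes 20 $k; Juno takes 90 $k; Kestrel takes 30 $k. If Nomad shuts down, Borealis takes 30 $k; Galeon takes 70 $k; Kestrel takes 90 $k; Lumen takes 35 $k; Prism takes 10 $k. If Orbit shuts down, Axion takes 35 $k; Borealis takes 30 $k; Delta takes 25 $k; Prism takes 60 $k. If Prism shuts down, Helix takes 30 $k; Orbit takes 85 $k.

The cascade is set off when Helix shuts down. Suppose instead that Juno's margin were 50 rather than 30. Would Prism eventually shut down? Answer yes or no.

With Juno's margin at 50:
Round 1 — Helix shuts down (initial).
  Galeon: +50 → 50 < 60
  Kestrel: +90 → 90 ≥ 90
  Prism: +45 → 45 ≥ 30
Round 2 — Kestrel, Prism shut down.
  Axion: +40 → 40 < 50
  Juno: +70 → 70 ≥ 50
  Orbit: +85 → 85 < 120
Round 3 — Juno shuts down.
No further shutdowns.

yes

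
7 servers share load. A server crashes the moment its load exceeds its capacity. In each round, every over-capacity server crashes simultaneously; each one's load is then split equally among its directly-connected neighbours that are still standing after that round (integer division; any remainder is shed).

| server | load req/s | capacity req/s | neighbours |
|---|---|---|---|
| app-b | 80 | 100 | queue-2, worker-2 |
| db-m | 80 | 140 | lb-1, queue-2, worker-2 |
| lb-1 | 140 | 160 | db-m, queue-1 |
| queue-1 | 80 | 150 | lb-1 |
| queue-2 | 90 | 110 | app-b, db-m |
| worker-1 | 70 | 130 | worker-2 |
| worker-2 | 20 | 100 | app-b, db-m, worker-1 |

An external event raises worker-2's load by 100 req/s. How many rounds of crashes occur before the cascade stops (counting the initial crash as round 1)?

6

Round 1 — worker-2 at 120 > 100. worker-2 crashes.
  worker-2 sheds 120 req/s to app-b, db-m, worker-1: 40 each.
    app-b: 80+40 = 120 > 100
    db-m: 80+40 = 120 ≤ 140
    worker-1: 70+40 = 110 ≤ 130
Round 2 — app-b crashes.
  app-b sheds 120 req/s to queue-2: 120 each.
    queue-2: 90+120 = 210 > 110
Round 3 — queue-2 crashes.
  queue-2 sheds 210 req/s to db-m: 210 each.
    db-m: 120+210 = 330 > 140
Round 4 — db-m crashes.
  db-m sheds 330 req/s to lb-1: 330 each.
    lb-1: 140+330 = 470 > 160
Round 5 — lb-1 crashes.
  lb-1 sheds 470 req/s to queue-1: 470 each.
    queue-1: 80+470 = 550 > 150
Round 6 — queue-1 crashes.
  queue-1 sheds 550 req/s: no online neighbours, lost.
No further crashes.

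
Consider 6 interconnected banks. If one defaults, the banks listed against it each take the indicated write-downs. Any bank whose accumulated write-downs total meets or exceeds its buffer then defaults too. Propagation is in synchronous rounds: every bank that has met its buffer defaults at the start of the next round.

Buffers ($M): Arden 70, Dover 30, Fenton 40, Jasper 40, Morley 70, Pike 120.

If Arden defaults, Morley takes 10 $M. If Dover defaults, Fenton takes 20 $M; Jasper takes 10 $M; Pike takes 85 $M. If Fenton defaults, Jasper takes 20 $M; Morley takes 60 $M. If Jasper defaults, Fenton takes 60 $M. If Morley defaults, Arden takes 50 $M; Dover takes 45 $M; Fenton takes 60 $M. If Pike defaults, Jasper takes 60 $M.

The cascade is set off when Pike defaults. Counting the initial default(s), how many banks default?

Round 1 — Pike defaults (initial).
  Jasper: +60 → 60 ≥ 40
Round 2 — Jasper defaults.
  Fenton: +60 → 60 ≥ 40
Round 3 — Fenton defaults.
  Morley: +60 → 60 < 70
No further defaults.

3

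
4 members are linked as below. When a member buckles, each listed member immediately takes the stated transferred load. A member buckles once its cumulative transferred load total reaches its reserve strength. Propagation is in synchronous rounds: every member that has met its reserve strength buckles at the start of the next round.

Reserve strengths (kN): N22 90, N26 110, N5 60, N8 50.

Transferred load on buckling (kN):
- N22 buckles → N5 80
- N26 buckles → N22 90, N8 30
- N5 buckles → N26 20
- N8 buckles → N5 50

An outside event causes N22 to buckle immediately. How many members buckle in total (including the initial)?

Round 1 — N22 buckles (initial).
  N5: +80 → 80 ≥ 60
Round 2 — N5 buckles.
  N26: +20 → 20 < 110
No further bucklings.

2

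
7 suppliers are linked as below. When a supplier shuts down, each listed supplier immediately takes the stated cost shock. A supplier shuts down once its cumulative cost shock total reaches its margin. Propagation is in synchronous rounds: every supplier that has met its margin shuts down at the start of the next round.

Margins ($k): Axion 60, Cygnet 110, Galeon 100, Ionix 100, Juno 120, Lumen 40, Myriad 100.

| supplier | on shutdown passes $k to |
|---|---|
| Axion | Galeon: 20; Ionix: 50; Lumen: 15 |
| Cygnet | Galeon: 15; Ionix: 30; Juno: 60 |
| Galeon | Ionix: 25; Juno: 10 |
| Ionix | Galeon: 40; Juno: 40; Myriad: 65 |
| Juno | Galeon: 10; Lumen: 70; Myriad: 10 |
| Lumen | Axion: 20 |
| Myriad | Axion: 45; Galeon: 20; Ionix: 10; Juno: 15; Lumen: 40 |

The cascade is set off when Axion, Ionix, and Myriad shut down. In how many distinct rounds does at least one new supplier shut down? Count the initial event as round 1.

2

Round 1 — Axion, Ionix, Myriad shut down (initial).
  Galeon: +20+40+20 → 80 < 100
  Juno: +40+15 → 55 < 120
  Lumen: +15+40 → 55 ≥ 40
Round 2 — Lumen shuts down.
No further shutdowns.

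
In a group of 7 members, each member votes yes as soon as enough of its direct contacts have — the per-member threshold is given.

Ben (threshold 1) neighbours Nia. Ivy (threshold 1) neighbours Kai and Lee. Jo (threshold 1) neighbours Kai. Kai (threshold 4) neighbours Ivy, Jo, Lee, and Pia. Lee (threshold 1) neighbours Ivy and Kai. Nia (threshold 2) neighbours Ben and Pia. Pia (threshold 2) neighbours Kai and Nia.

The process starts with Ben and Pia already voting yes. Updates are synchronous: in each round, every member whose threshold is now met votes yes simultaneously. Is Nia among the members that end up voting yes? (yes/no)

yes

Round 1 — Ben, Pia vote yes (initial).
Round 2 — checking thresholds:
  Kai: 1 of 4 neighbours < 4, holds.
  Nia: 2 of 2 neighbours ≥ 2, votes yes.
Round 3 — no new yes votes; cascade stops.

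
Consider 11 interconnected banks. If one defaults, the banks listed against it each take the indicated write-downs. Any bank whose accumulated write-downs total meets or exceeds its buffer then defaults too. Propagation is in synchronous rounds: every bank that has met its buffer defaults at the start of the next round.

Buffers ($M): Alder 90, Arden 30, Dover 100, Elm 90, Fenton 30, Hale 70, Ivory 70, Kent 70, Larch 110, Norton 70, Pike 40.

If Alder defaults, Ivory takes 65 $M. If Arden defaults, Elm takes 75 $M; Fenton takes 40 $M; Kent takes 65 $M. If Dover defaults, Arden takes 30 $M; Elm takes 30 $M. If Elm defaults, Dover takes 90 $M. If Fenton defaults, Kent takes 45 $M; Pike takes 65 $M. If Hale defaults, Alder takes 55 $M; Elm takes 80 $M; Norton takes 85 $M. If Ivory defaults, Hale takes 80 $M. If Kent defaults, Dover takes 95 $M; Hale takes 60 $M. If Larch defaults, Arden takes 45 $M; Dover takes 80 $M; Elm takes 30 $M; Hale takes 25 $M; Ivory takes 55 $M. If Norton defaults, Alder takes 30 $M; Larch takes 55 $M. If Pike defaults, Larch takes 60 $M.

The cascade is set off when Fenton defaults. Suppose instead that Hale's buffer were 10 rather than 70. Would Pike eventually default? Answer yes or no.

With Hale's buffer at 10:
Round 1 — Fenton defaults (initial).
  Kent: +45 → 45 < 70
  Pike: +65 → 65 ≥ 40
Round 2 — Pike defaults.
  Larch: +60 → 60 < 110
No further defaults.

yes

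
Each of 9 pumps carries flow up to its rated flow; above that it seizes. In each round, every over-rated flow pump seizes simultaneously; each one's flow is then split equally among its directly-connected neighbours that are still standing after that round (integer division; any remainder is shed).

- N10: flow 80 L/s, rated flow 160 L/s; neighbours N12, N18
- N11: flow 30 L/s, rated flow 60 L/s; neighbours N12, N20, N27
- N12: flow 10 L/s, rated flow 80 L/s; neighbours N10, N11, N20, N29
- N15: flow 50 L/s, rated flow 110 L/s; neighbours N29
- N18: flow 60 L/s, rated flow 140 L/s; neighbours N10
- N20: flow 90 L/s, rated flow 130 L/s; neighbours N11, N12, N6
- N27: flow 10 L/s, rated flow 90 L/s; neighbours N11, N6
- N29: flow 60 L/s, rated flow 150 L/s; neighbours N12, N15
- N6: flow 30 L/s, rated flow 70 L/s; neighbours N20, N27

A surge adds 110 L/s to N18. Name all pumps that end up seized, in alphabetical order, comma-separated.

N10, N11, N12, N18, N20, N27, N6

Round 1 — N18 at 170 > 140. N18 seizes.
  N18 sheds 170 L/s to N10: 170 each.
    N10: 80+170 = 250 > 160
Round 2 — N10 seizes.
  N10 sheds 250 L/s to N12: 250 each.
    N12: 10+250 = 260 > 80
Round 3 — N12 seizes.
  N12 sheds 260 L/s to N11, N20, N29: 86 each (2 lost).
    N11: 30+86 = 116 > 60
    N20: 90+86 = 176 > 130
    N29: 60+86 = 146 ≤ 150
Round 4 — N11, N20 seize.
  N11 sheds 116 L/s to N27: 116 each.
    N27: 10+116 = 126 > 90
  N20 sheds 176 L/s to N6: 176 each.
    N6: 30+176 = 206 > 70
Round 5 — N27, N6 seize.
  N27 sheds 126 L/s: no online neighbours, lost.
  N6 sheds 206 L/s: no online neighbours, lost.
No further seizures.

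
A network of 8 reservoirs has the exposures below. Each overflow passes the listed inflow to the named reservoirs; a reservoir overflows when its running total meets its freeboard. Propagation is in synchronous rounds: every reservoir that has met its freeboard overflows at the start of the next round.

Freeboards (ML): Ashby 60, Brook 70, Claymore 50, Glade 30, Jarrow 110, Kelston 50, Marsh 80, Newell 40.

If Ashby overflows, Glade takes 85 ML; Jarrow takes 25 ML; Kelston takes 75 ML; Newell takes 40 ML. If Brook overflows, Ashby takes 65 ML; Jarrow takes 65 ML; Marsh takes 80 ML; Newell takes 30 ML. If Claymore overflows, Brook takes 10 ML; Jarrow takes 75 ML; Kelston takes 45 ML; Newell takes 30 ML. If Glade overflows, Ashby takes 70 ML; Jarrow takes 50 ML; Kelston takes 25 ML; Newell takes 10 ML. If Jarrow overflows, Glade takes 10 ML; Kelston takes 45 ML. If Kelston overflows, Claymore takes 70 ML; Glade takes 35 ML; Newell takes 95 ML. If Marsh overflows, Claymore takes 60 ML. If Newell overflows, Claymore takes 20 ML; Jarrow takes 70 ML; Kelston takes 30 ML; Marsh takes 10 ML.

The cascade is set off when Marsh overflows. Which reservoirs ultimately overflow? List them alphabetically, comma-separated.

Round 1 — Marsh overflows (initial).
  Claymore: +60 → 60 ≥ 50
Round 2 — Claymore overflows.
  Brook: +10 → 10 < 70
  Jarrow: +75 → 75 < 110
  Kelston: +45 → 45 < 50
  Newell: +30 → 30 < 40
No further overflows.

Claymore, Marsh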